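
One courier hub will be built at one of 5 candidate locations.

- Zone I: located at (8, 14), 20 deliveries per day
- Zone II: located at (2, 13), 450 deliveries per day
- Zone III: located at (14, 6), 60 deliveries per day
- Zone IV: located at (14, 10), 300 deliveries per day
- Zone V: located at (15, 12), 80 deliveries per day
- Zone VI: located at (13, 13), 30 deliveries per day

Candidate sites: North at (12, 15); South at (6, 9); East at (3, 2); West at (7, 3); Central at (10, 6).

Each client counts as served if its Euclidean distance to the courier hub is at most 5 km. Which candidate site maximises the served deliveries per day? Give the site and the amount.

Coverage radius r = 5 km; a point is covered iff (Δx)²+(Δy)² ≤ 5² = 25.
  North (12, 15): covers {Zone I, Zone V, Zone VI} → 130
  South (6, 9): covers {none} → 0
  East (3, 2): covers {none} → 0
  West (7, 3): covers {none} → 0
  Central (10, 6): covers {Zone III} → 60
Maximum coverage at North: 130 deliveries per day.

North, covering 130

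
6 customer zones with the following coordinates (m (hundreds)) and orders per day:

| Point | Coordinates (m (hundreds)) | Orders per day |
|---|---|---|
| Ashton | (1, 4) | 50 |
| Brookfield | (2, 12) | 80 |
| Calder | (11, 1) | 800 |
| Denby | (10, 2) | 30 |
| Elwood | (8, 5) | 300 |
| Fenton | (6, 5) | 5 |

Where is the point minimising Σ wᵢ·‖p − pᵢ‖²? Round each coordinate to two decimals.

The minimiser of Σwᵢ‖p−pᵢ‖² is the weighted centroid p* = (Σwᵢpᵢ)/(Σwᵢ).
Σwᵢ = 1265.
Σwᵢxᵢ = 50·1 + 80·2 + 800·11 + 30·10 + 300·8 + 5·6 = 11740.
Σwᵢyᵢ = 50·4 + 80·12 + 800·1 + 30·2 + 300·5 + 5·5 = 3545.
x* = 11740/1265 = 9.28, y* = 3545/1265 = 2.80.

(9.28, 2.80)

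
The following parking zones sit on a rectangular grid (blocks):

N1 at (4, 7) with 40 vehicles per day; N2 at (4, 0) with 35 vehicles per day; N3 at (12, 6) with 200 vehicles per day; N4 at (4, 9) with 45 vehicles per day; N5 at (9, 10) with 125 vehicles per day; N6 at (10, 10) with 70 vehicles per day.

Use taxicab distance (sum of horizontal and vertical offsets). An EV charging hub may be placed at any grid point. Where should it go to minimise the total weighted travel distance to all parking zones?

(10, 7)

Manhattan distance separates: Σwᵢ(|x−xᵢ|+|y−yᵢ|) = Σwᵢ|x−xᵢ| + Σwᵢ|y−yᵢ|, so x and y are optimised independently as 1-D weighted medians.
Total weight W = 515; half = 257.5.
x-coordinate, sorted with cumulative weight:
  x=4 (N1, w=40) cum 40
  x=4 (N2, w=35) cum 75
  x=4 (N4, w=45) cum 120
  x=9 (N5, w=125) cum 245
  x=10 (N6, w=70) cum 315  ← median
  x=12 (N3, w=200) cum 515
⇒ x* = 10
y-coordinate, sorted with cumulative weight:
  y=0 (N2, w=35) cum 35
  y=6 (N3, w=200) cum 235
  y=7 (N1, w=40) cum 275  ← median
  y=9 (N4, w=45) cum 320
  y=10 (N5, w=125) cum 445
  y=10 (N6, w=70) cum 515
⇒ y* = 7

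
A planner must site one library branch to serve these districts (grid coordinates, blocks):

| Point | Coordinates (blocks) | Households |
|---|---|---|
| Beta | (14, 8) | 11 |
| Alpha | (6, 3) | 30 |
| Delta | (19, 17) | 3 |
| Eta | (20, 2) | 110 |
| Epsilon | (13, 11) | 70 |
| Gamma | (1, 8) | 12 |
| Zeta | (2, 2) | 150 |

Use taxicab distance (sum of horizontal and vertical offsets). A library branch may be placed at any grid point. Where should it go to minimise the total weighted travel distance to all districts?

Manhattan distance separates: Σwᵢ(|x−xᵢ|+|y−yᵢ|) = Σwᵢ|x−xᵢ| + Σwᵢ|y−yᵢ|, so x and y are optimised independently as 1-D weighted medians.
Total weight W = 386; half = 193.
x-coordinate, sorted with cumulative weight:
  x=1 (Gamma, w=12) cum 12
  x=2 (Zeta, w=150) cum 162
  x=6 (Alpha, w=30) cum 192
  x=13 (Epsilon, w=70) cum 262  ← median
  x=14 (Beta, w=11) cum 273
  x=19 (Delta, w=3) cum 276
  x=20 (Eta, w=110) cum 386
⇒ x* = 13
y-coordinate, sorted with cumulative weight:
  y=2 (Eta, w=110) cum 110
  y=2 (Zeta, w=150) cum 260  ← median
  y=3 (Alpha, w=30) cum 290
  y=8 (Beta, w=11) cum 301
  y=8 (Gamma, w=12) cum 313
  y=11 (Epsilon, w=70) cum 383
  y=17 (Delta, w=3) cum 386
⇒ y* = 2

(13, 2)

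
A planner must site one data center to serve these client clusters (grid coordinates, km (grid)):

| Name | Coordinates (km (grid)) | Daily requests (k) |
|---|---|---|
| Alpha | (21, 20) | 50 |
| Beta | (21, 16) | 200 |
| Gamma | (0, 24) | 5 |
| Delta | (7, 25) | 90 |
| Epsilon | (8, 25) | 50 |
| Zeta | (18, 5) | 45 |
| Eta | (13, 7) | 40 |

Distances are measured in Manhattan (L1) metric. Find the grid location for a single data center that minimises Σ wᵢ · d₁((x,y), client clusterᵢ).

Manhattan distance separates: Σwᵢ(|x−xᵢ|+|y−yᵢ|) = Σwᵢ|x−xᵢ| + Σwᵢ|y−yᵢ|, so x and y are optimised independently as 1-D weighted medians.
Total weight W = 480; half = 240.
x-coordinate, sorted with cumulative weight:
  x=0 (Gamma, w=5) cum 5
  x=7 (Delta, w=90) cum 95
  x=8 (Epsilon, w=50) cum 145
  x=13 (Eta, w=40) cum 185
  x=18 (Zeta, w=45) cum 230
  x=21 (Alpha, w=50) cum 280  ← median
  x=21 (Beta, w=200) cum 480
⇒ x* = 21
y-coordinate, sorted with cumulative weight:
  y=5 (Zeta, w=45) cum 45
  y=7 (Eta, w=40) cum 85
  y=16 (Beta, w=200) cum 285  ← median
  y=20 (Alpha, w=50) cum 335
  y=24 (Gamma, w=5) cum 340
  y=25 (Delta, w=90) cum 430
  y=25 (Epsilon, w=50) cum 480
⇒ y* = 16

(21, 16)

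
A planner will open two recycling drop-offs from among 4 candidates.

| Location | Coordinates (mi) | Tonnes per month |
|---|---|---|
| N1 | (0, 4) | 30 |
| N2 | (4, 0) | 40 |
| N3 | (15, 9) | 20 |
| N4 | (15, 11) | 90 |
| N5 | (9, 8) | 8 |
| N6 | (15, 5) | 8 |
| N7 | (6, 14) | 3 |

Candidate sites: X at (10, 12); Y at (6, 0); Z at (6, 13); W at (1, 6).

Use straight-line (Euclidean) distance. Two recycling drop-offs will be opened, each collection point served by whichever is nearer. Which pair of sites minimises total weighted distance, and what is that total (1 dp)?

Evaluate every pair (each demand assigned to the nearer of the two):
  {X, Y}: total = 987.1
  {X, W}: total = 1026.2
  {Y, Z}: total = 1455.1
  {Z, W}: total = 1508.1
  {X, Z}: total = 1531.0
  {Y, W}: total = 1857.4
Best pair: {X, Y} with total 987.1.

{X, Y}, total 987.1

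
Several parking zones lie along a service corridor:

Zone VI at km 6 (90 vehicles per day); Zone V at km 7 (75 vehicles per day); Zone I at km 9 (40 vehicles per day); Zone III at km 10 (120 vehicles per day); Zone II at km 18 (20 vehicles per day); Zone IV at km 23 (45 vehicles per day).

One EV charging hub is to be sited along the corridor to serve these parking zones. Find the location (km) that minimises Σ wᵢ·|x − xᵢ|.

For a sum of weighted absolute distances on a line, the optimum is the weighted median (not the mean). Total weight W = 390; half-weight = 195.
Sort by position and accumulate weight:
  km 6 (Zone VI, w=90) → cum 90
  km 7 (Zone V, w=75) → cum 165
  km 9 (Zone I, w=40) → cum 205  ≥ 195 → median here
  km 10 (Zone III, w=120) → cum 325
  km 18 (Zone II, w=20) → cum 345
  km 23 (Zone IV, w=45) → cum 390
Optimal location: km 9.

x = 9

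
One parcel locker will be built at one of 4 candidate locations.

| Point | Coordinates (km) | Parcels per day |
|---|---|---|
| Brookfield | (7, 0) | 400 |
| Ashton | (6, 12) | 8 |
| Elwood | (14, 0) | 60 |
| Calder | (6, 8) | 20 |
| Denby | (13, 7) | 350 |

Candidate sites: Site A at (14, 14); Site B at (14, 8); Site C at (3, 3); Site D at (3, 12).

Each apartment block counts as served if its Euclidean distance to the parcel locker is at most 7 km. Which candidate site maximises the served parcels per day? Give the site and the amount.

Site C, covering 420

Coverage radius r = 7 km; a point is covered iff (Δx)²+(Δy)² ≤ 7² = 49.
  Site A (14, 14): covers {none} → 0
  Site B (14, 8): covers {Denby} → 350
  Site C (3, 3): covers {Brookfield, Calder} → 420
  Site D (3, 12): covers {Ashton, Calder} → 28
Maximum coverage at Site C: 420 parcels per day.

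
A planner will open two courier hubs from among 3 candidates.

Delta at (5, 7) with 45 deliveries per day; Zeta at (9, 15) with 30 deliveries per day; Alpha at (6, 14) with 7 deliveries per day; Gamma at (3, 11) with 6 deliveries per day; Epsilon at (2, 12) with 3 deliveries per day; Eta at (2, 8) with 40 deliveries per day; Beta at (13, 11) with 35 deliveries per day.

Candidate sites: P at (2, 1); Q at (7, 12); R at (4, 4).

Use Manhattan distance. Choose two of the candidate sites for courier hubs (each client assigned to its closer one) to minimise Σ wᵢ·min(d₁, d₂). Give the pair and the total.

Evaluate every pair (each demand assigned to the nearer of the two):
  {Q, R}: total = 881
  {P, Q}: total = 1056
  {P, R}: total = 1622
Best pair: {Q, R} with total 881.

{Q, R}, total 881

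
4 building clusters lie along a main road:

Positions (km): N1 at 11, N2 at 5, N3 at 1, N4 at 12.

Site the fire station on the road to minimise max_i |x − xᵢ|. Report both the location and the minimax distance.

The 1-center on a line is the midpoint of the two extreme points: leftmost at 1, rightmost at 12.
Optimal location = (1 + 12)/2 = 6.5; maximum distance = (12 − 1)/2 = 5.5.

location 6.5, max distance 5.5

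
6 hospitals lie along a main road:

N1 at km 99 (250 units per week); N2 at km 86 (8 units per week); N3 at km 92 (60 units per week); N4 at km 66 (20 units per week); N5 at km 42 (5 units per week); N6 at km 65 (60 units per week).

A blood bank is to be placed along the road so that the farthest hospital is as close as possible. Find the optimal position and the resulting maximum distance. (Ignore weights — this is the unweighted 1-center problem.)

location 70.5, max distance 28.5

The 1-center on a line is the midpoint of the two extreme points: leftmost at 42, rightmost at 99.
Optimal location = (42 + 99)/2 = 70.5; maximum distance = (99 − 42)/2 = 28.5.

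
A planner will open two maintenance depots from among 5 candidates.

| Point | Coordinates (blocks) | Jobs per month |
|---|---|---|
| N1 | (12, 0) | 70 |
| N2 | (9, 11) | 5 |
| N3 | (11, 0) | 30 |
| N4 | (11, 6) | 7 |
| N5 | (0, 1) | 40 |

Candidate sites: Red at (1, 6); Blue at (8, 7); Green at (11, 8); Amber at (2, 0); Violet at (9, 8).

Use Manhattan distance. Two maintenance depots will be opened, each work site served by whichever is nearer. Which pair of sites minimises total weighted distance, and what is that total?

{Green, Amber}, total 1029

Evaluate every pair (each demand assigned to the nearer of the two):
  {Green, Amber}: total = 1029
  {Amber, Violet}: total = 1133
  {Blue, Amber}: total = 1143
  {Red, Green}: total = 1149
  {Red, Amber}: total = 1225
  {Red, Violet}: total = 1353
  {Red, Blue}: total = 1363
  {Blue, Green}: total = 1469
  {Green, Violet}: total = 1539
  {Blue, Violet}: total = 1673
Best pair: {Green, Amber} with total 1029.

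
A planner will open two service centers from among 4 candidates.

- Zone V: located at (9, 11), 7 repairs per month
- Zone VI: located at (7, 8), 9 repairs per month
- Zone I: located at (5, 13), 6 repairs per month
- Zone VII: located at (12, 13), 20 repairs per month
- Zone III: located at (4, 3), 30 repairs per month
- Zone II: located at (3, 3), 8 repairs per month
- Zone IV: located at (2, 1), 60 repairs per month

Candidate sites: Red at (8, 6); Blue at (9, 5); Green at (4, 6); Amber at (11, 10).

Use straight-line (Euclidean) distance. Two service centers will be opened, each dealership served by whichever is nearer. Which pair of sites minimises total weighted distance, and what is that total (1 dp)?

Evaluate every pair (each demand assigned to the nearer of the two):
  {Green, Amber}: total = 590.0
  {Red, Green}: total = 697.9
  {Blue, Green}: total = 726.2
  {Red, Amber}: total = 804.5
  {Blue, Amber}: total = 847.5
  {Red, Blue}: total = 928.0
Best pair: {Green, Amber} with total 590.0.

{Green, Amber}, total 590.0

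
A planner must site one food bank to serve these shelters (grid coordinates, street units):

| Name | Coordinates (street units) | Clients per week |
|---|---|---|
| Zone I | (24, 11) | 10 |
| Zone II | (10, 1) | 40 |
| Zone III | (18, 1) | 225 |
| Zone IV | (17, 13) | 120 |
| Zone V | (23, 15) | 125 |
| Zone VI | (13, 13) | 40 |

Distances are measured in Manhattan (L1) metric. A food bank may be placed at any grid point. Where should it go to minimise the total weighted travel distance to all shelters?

Manhattan distance separates: Σwᵢ(|x−xᵢ|+|y−yᵢ|) = Σwᵢ|x−xᵢ| + Σwᵢ|y−yᵢ|, so x and y are optimised independently as 1-D weighted medians.
Total weight W = 560; half = 280.
x-coordinate, sorted with cumulative weight:
  x=10 (Zone II, w=40) cum 40
  x=13 (Zone VI, w=40) cum 80
  x=17 (Zone IV, w=120) cum 200
  x=18 (Zone III, w=225) cum 425  ← median
  x=23 (Zone V, w=125) cum 550
  x=24 (Zone I, w=10) cum 560
⇒ x* = 18
y-coordinate, sorted with cumulative weight:
  y=1 (Zone II, w=40) cum 40
  y=1 (Zone III, w=225) cum 265
  y=11 (Zone I, w=10) cum 275
  y=13 (Zone IV, w=120) cum 395  ← median
  y=13 (Zone VI, w=40) cum 435
  y=15 (Zone V, w=125) cum 560
⇒ y* = 13

(18, 13)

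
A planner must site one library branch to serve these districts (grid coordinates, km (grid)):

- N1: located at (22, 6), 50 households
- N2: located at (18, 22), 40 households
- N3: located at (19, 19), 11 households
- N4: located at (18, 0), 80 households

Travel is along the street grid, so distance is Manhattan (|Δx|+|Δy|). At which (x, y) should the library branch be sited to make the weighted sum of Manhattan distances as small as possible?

(18, 6)

Manhattan distance separates: Σwᵢ(|x−xᵢ|+|y−yᵢ|) = Σwᵢ|x−xᵢ| + Σwᵢ|y−yᵢ|, so x and y are optimised independently as 1-D weighted medians.
Total weight W = 181; half = 90.5.
x-coordinate, sorted with cumulative weight:
  x=18 (N2, w=40) cum 40
  x=18 (N4, w=80) cum 120  ← median
  x=19 (N3, w=11) cum 131
  x=22 (N1, w=50) cum 181
⇒ x* = 18
y-coordinate, sorted with cumulative weight:
  y=0 (N4, w=80) cum 80
  y=6 (N1, w=50) cum 130  ← median
  y=19 (N3, w=11) cum 141
  y=22 (N2, w=40) cum 181
⇒ y* = 6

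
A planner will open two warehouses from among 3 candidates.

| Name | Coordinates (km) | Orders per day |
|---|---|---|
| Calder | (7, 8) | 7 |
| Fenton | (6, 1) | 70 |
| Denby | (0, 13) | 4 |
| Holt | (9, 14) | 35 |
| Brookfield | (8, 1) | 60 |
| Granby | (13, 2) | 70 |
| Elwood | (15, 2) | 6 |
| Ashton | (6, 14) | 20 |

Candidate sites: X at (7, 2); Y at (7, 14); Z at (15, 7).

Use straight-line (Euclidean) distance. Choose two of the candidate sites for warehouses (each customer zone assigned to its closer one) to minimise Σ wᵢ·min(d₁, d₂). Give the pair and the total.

{X, Y}, total 812.1

Evaluate every pair (each demand assigned to the nearer of the two):
  {X, Y}: total = 812.1
  {X, Z}: total = 1235.7
  {Y, Z}: total = 1877.6
Best pair: {X, Y} with total 812.1.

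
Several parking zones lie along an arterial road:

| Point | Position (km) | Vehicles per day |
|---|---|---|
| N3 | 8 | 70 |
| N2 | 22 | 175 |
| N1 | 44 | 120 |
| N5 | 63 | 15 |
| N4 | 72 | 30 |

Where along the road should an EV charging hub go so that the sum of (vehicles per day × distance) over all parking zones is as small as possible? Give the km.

For a sum of weighted absolute distances on a line, the optimum is the weighted median (not the mean). Total weight W = 410; half-weight = 205.
Sort by position and accumulate weight:
  km 8 (N3, w=70) → cum 70
  km 22 (N2, w=175) → cum 245  ≥ 205 → median here
  km 44 (N1, w=120) → cum 365
  km 63 (N5, w=15) → cum 380
  km 72 (N4, w=30) → cum 410
Optimal location: km 22.

x = 22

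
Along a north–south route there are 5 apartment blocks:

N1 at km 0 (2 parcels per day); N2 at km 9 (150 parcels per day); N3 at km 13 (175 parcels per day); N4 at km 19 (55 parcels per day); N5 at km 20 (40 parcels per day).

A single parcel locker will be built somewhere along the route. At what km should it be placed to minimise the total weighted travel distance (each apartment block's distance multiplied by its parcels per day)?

For a sum of weighted absolute distances on a line, the optimum is the weighted median (not the mean). Total weight W = 422; half-weight = 211.
Sort by position and accumulate weight:
  km 0 (N1, w=2) → cum 2
  km 9 (N2, w=150) → cum 152
  km 13 (N3, w=175) → cum 327  ≥ 211 → median here
  km 19 (N4, w=55) → cum 382
  km 20 (N5, w=40) → cum 422
Optimal location: km 13.

x = 13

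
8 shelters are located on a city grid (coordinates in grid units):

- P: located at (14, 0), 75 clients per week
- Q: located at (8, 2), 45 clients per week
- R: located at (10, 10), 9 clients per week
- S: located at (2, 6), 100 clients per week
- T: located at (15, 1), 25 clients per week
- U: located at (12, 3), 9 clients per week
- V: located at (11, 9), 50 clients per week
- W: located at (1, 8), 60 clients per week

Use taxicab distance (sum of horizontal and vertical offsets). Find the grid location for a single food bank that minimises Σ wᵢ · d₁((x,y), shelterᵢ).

(8, 6)

Manhattan distance separates: Σwᵢ(|x−xᵢ|+|y−yᵢ|) = Σwᵢ|x−xᵢ| + Σwᵢ|y−yᵢ|, so x and y are optimised independently as 1-D weighted medians.
Total weight W = 373; half = 186.5.
x-coordinate, sorted with cumulative weight:
  x=1 (W, w=60) cum 60
  x=2 (S, w=100) cum 160
  x=8 (Q, w=45) cum 205  ← median
  x=10 (R, w=9) cum 214
  x=11 (V, w=50) cum 264
  x=12 (U, w=9) cum 273
  x=14 (P, w=75) cum 348
  x=15 (T, w=25) cum 373
⇒ x* = 8
y-coordinate, sorted with cumulative weight:
  y=0 (P, w=75) cum 75
  y=1 (T, w=25) cum 100
  y=2 (Q, w=45) cum 145
  y=3 (U, w=9) cum 154
  y=6 (S, w=100) cum 254  ← median
  y=8 (W, w=60) cum 314
  y=9 (V, w=50) cum 364
  y=10 (R, w=9) cum 373
⇒ y* = 6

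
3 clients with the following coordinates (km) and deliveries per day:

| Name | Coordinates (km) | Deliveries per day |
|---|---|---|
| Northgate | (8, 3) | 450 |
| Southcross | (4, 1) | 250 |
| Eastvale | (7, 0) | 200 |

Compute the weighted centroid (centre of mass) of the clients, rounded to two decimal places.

(6.67, 1.78)

The minimiser of Σwᵢ‖p−pᵢ‖² is the weighted centroid p* = (Σwᵢpᵢ)/(Σwᵢ).
Σwᵢ = 900.
Σwᵢxᵢ = 450·8 + 250·4 + 200·7 = 6000.
Σwᵢyᵢ = 450·3 + 250·1 + 200·0 = 1600.
x* = 6000/900 = 6.67, y* = 1600/900 = 1.78.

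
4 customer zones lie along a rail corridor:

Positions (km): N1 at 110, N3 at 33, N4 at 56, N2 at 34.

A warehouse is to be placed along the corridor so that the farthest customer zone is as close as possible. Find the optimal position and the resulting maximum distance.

location 71.5, max distance 38.5

The 1-center on a line is the midpoint of the two extreme points: leftmost at 33, rightmost at 110.
Optimal location = (33 + 110)/2 = 71.5; maximum distance = (110 − 33)/2 = 38.5.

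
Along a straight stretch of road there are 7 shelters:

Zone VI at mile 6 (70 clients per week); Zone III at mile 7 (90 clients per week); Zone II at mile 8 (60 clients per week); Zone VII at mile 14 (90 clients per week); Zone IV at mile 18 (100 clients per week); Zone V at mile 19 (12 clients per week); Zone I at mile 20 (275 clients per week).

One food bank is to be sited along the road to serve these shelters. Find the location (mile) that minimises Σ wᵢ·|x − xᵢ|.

For a sum of weighted absolute distances on a line, the optimum is the weighted median (not the mean). Total weight W = 697; half-weight = 348.5.
Sort by position and accumulate weight:
  mile 6 (Zone VI, w=70) → cum 70
  mile 7 (Zone III, w=90) → cum 160
  mile 8 (Zone II, w=60) → cum 220
  mile 14 (Zone VII, w=90) → cum 310
  mile 18 (Zone IV, w=100) → cum 410  ≥ 348.5 → median here
  mile 19 (Zone V, w=12) → cum 422
  mile 20 (Zone I, w=275) → cum 697
Optimal location: mile 18.

x = 18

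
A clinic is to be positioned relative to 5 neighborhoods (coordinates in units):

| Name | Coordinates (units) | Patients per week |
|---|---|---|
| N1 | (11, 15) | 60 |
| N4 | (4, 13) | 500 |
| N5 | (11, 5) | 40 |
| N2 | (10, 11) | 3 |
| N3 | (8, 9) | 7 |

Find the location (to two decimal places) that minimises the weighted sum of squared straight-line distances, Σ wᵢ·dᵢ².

The minimiser of Σwᵢ‖p−pᵢ‖² is the weighted centroid p* = (Σwᵢpᵢ)/(Σwᵢ).
Σwᵢ = 610.
Σwᵢxᵢ = 60·11 + 500·4 + 40·11 + 3·10 + 7·8 = 3186.
Σwᵢyᵢ = 60·15 + 500·13 + 40·5 + 3·11 + 7·9 = 7696.
x* = 3186/610 = 5.22, y* = 7696/610 = 12.62.

(5.22, 12.62)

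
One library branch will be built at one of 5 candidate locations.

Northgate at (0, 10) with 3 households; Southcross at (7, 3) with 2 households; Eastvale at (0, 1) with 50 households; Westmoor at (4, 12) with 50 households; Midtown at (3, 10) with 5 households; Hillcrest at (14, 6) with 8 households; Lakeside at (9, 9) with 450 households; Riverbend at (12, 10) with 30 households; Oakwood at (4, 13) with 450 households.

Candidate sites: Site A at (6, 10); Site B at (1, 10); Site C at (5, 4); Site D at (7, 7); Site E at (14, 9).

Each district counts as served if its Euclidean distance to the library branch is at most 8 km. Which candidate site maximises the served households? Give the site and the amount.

Site D, covering 998

Coverage radius r = 8 km; a point is covered iff (Δx)²+(Δy)² ≤ 8² = 64.
  Site A (6, 10): covers {Northgate, Southcross, Westmoor, Midtown, Lakeside, Riverbend, Oakwood} → 990
  Site B (1, 10): covers {Northgate, Westmoor, Midtown, Oakwood} → 508
  Site C (5, 4): covers {Northgate, Southcross, Eastvale, Midtown, Lakeside} → 510
  Site D (7, 7): covers {Northgate, Southcross, Westmoor, Midtown, Hillcrest, Lakeside, Riverbend, Oakwood} → 998
  Site E (14, 9): covers {Hillcrest, Lakeside, Riverbend} → 488
Maximum coverage at Site D: 998 households.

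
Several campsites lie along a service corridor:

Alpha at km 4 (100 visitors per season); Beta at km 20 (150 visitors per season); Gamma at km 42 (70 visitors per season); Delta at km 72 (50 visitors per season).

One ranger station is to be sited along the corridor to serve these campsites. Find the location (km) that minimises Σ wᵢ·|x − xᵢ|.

For a sum of weighted absolute distances on a line, the optimum is the weighted median (not the mean). Total weight W = 370; half-weight = 185.
Sort by position and accumulate weight:
  km 4 (Alpha, w=100) → cum 100
  km 20 (Beta, w=150) → cum 250  ≥ 185 → median here
  km 42 (Gamma, w=70) → cum 320
  km 72 (Delta, w=50) → cum 370
Optimal location: km 20.

x = 20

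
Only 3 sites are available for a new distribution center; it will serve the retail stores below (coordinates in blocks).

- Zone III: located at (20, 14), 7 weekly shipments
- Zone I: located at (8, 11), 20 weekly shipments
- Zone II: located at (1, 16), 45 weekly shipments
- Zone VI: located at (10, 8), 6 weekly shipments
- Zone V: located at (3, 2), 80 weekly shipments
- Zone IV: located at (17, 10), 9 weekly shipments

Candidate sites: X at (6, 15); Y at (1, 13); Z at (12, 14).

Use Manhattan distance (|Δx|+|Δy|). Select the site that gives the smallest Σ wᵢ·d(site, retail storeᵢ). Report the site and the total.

Y, total 1750 blocks

Total weighted distance at each candidate:
  X (6, 15): total = 1985
  Y (1, 13): total = 1750
  Z (12, 14): total = 2590
Minimum is at Y with total 1750 blocks.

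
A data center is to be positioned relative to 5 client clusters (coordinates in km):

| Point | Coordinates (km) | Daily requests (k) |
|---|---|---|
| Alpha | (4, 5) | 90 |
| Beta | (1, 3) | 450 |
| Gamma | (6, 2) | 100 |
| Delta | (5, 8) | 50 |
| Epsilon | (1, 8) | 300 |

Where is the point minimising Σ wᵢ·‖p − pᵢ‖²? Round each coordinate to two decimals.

(1.98, 4.85)

The minimiser of Σwᵢ‖p−pᵢ‖² is the weighted centroid p* = (Σwᵢpᵢ)/(Σwᵢ).
Σwᵢ = 990.
Σwᵢxᵢ = 90·4 + 450·1 + 100·6 + 50·5 + 300·1 = 1960.
Σwᵢyᵢ = 90·5 + 450·3 + 100·2 + 50·8 + 300·8 = 4800.
x* = 1960/990 = 1.98, y* = 4800/990 = 4.85.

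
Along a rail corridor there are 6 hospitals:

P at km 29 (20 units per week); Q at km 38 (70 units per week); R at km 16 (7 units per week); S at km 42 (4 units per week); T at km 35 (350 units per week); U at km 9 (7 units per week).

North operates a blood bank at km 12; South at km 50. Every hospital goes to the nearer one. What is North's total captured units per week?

The indifferent point is the midpoint (12+50)/2 = 31; hospitals left of it (closer to North at 12) go to North, those right go to South.
  U at 9 (w=7) → North
  R at 16 (w=7) → North
  P at 29 (w=20) → North
  T at 35 (w=350) → South
  Q at 38 (w=70) → South
  S at 42 (w=4) → South
North captures 34; South captures 424.

34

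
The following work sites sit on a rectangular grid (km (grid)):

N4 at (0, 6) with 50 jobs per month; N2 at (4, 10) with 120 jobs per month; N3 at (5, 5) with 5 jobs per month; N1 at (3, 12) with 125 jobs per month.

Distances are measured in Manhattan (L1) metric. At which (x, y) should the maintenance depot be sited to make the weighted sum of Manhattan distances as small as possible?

Manhattan distance separates: Σwᵢ(|x−xᵢ|+|y−yᵢ|) = Σwᵢ|x−xᵢ| + Σwᵢ|y−yᵢ|, so x and y are optimised independently as 1-D weighted medians.
Total weight W = 300; half = 150.
x-coordinate, sorted with cumulative weight:
  x=0 (N4, w=50) cum 50
  x=3 (N1, w=125) cum 175  ← median
  x=4 (N2, w=120) cum 295
  x=5 (N3, w=5) cum 300
⇒ x* = 3
y-coordinate, sorted with cumulative weight:
  y=5 (N3, w=5) cum 5
  y=6 (N4, w=50) cum 55
  y=10 (N2, w=120) cum 175  ← median
  y=12 (N1, w=125) cum 300
⇒ y* = 10

(3, 10)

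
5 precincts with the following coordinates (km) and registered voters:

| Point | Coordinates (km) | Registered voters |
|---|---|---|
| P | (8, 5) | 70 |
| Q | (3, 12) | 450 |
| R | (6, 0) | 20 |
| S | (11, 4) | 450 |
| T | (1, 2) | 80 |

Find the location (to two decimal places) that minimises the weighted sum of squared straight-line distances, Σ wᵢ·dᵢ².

(6.60, 7.21)

The minimiser of Σwᵢ‖p−pᵢ‖² is the weighted centroid p* = (Σwᵢpᵢ)/(Σwᵢ).
Σwᵢ = 1070.
Σwᵢxᵢ = 70·8 + 450·3 + 20·6 + 450·11 + 80·1 = 7060.
Σwᵢyᵢ = 70·5 + 450·12 + 20·0 + 450·4 + 80·2 = 7710.
x* = 7060/1070 = 6.60, y* = 7710/1070 = 7.21.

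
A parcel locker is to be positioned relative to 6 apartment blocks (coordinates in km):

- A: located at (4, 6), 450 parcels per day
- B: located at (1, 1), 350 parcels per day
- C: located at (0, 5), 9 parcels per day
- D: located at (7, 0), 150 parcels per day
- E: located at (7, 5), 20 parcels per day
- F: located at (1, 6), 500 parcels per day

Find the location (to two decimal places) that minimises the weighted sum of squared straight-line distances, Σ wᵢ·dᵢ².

(2.60, 4.19)

The minimiser of Σwᵢ‖p−pᵢ‖² is the weighted centroid p* = (Σwᵢpᵢ)/(Σwᵢ).
Σwᵢ = 1479.
Σwᵢxᵢ = 450·4 + 350·1 + 9·0 + 150·7 + 20·7 + 500·1 = 3840.
Σwᵢyᵢ = 450·6 + 350·1 + 9·5 + 150·0 + 20·5 + 500·6 = 6195.
x* = 3840/1479 = 2.60, y* = 6195/1479 = 4.19.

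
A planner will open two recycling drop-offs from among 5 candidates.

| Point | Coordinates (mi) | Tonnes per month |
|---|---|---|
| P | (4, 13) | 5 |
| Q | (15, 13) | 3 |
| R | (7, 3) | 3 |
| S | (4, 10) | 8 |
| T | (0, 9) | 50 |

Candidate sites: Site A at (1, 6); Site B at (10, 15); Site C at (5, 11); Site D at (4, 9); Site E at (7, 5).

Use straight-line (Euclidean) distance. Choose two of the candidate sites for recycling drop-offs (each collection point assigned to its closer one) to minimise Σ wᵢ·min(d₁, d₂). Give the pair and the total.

Evaluate every pair (each demand assigned to the nearer of the two):
  {Site A, Site C}: total = 231.3
  {Site A, Site D}: total = 241.4
  {Site B, Site D}: total = 264.3
  {Site A, Site B}: total = 266.0
  {Site D, Site E}: total = 267.9
  {Site C, Site D}: total = 269.9
  {Site A, Site E}: total = 276.1
  {Site C, Site E}: total = 328.3
  {Site B, Site C}: total = 332.6
  {Site B, Site E}: total = 503.5
Best pair: {Site A, Site C} with total 231.3.

{Site A, Site C}, total 231.3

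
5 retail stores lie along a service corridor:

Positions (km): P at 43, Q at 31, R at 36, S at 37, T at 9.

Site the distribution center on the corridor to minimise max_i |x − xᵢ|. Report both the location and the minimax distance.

location 26, max distance 17

The 1-center on a line is the midpoint of the two extreme points: leftmost at 9, rightmost at 43.
Optimal location = (9 + 43)/2 = 26; maximum distance = (43 − 9)/2 = 17.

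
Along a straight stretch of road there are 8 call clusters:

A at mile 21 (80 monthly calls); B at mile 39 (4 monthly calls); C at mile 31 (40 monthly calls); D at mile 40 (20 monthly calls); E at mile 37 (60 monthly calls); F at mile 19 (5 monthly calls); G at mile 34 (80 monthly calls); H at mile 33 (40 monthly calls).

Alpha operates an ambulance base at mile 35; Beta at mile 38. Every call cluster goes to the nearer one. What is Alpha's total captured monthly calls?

245

The indifferent point is the midpoint (35+38)/2 = 36.5; call clusters left of it (closer to Alpha at 35) go to Alpha, those right go to Beta.
  F at 19 (w=5) → Alpha
  A at 21 (w=80) → Alpha
  C at 31 (w=40) → Alpha
  H at 33 (w=40) → Alpha
  G at 34 (w=80) → Alpha
  E at 37 (w=60) → Beta
  B at 39 (w=4) → Beta
  D at 40 (w=20) → Beta
Alpha captures 245; Beta captures 84.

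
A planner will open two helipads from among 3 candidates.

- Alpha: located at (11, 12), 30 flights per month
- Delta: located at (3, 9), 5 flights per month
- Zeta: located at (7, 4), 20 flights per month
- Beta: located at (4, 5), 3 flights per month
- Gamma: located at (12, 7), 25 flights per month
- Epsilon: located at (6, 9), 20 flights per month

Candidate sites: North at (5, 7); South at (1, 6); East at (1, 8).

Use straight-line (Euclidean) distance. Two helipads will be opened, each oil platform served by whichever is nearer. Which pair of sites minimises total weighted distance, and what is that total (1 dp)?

Evaluate every pair (each demand assigned to the nearer of the two):
  {North, East}: total = 544.0
  {North, South}: total = 547.0
  {South, East}: total = 848.4
Best pair: {North, East} with total 544.0.

{North, East}, total 544.0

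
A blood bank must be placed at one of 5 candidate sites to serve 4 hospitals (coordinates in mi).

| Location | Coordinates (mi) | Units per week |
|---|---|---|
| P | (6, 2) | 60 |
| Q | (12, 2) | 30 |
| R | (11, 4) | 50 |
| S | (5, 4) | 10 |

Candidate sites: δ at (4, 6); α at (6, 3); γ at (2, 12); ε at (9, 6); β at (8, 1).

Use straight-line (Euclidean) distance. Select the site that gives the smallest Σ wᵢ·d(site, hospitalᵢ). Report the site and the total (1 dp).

Total weighted distance at each candidate:
  δ (4, 6): total = 923.0
  α (6, 3): total = 511.6
  γ (2, 12): total = 1758.0
  ε (9, 6): total = 636.1
  β (8, 1): total = 512.4
Minimum is at α with total 511.6 mi.

α, total 511.6 mi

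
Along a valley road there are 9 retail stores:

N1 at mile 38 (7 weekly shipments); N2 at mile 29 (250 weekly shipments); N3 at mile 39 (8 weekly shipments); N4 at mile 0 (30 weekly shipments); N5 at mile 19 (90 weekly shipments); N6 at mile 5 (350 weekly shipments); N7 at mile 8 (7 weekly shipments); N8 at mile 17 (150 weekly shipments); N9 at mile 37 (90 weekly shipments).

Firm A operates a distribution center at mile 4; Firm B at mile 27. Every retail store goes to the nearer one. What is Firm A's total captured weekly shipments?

387

The indifferent point is the midpoint (4+27)/2 = 15.5; retail stores left of it (closer to Firm A at 4) go to Firm A, those right go to Firm B.
  N4 at 0 (w=30) → Firm A
  N6 at 5 (w=350) → Firm A
  N7 at 8 (w=7) → Firm A
  N8 at 17 (w=150) → Firm B
  N5 at 19 (w=90) → Firm B
  N2 at 29 (w=250) → Firm B
  N9 at 37 (w=90) → Firm B
  N1 at 38 (w=7) → Firm B
  N3 at 39 (w=8) → Firm B
Firm A captures 387; Firm B captures 595.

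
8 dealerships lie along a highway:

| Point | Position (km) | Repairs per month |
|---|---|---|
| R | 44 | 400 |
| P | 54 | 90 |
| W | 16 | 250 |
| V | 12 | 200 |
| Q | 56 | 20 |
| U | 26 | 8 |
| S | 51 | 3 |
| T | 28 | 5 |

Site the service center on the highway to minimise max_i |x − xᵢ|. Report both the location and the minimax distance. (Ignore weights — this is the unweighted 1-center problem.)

location 34, max distance 22

The 1-center on a line is the midpoint of the two extreme points: leftmost at 12, rightmost at 56.
Optimal location = (12 + 56)/2 = 34; maximum distance = (56 − 12)/2 = 22.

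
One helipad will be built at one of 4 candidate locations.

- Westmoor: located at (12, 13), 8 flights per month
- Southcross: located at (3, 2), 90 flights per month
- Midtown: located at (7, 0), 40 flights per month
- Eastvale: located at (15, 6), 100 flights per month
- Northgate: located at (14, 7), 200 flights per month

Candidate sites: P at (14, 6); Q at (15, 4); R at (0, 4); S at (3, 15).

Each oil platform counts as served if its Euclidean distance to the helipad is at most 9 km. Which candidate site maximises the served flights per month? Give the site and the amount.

Coverage radius r = 9 km; a point is covered iff (Δx)²+(Δy)² ≤ 9² = 81.
  P (14, 6): covers {Westmoor, Eastvale, Northgate} → 308
  Q (15, 4): covers {Midtown, Eastvale, Northgate} → 340
  R (0, 4): covers {Southcross, Midtown} → 130
  S (3, 15): covers {none} → 0
Maximum coverage at Q: 340 flights per month.

Q, covering 340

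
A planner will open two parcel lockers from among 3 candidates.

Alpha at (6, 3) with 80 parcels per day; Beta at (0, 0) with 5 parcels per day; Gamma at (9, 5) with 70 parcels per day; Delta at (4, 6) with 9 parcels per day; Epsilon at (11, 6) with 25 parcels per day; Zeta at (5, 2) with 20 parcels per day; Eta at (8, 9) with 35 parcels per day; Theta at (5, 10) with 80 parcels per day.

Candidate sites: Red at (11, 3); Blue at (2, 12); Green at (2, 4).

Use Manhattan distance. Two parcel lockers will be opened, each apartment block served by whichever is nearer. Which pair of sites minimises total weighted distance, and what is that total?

Evaluate every pair (each demand assigned to the nearer of the two):
  {Red, Blue}: total = 1752
  {Red, Green}: total = 1956
  {Blue, Green}: total = 2116
Best pair: {Red, Blue} with total 1752.

{Red, Blue}, total 1752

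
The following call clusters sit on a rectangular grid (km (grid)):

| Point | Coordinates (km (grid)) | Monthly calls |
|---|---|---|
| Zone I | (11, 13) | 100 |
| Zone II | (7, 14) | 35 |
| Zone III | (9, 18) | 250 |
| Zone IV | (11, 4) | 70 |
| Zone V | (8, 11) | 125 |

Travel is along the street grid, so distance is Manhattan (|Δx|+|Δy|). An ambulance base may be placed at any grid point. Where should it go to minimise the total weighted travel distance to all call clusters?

Manhattan distance separates: Σwᵢ(|x−xᵢ|+|y−yᵢ|) = Σwᵢ|x−xᵢ| + Σwᵢ|y−yᵢ|, so x and y are optimised independently as 1-D weighted medians.
Total weight W = 580; half = 290.
x-coordinate, sorted with cumulative weight:
  x=7 (Zone II, w=35) cum 35
  x=8 (Zone V, w=125) cum 160
  x=9 (Zone III, w=250) cum 410  ← median
  x=11 (Zone I, w=100) cum 510
  x=11 (Zone IV, w=70) cum 580
⇒ x* = 9
y-coordinate, sorted with cumulative weight:
  y=4 (Zone IV, w=70) cum 70
  y=11 (Zone V, w=125) cum 195
  y=13 (Zone I, w=100) cum 295  ← median
  y=14 (Zone II, w=35) cum 330
  y=18 (Zone III, w=250) cum 580
⇒ y* = 13

(9, 13)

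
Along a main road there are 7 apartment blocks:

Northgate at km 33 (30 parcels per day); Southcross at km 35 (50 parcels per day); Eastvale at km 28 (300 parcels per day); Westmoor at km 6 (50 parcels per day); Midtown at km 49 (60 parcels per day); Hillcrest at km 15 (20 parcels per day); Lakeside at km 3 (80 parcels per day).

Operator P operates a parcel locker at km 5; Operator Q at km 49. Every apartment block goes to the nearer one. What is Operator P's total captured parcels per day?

The indifferent point is the midpoint (5+49)/2 = 27; apartment blocks left of it (closer to Operator P at 5) go to Operator P, those right go to Operator Q.
  Lakeside at 3 (w=80) → Operator P
  Westmoor at 6 (w=50) → Operator P
  Hillcrest at 15 (w=20) → Operator P
  Eastvale at 28 (w=300) → Operator Q
  Northgate at 33 (w=30) → Operator Q
  Southcross at 35 (w=50) → Operator Q
  Midtown at 49 (w=60) → Operator Q
Operator P captures 150; Operator Q captures 440.

150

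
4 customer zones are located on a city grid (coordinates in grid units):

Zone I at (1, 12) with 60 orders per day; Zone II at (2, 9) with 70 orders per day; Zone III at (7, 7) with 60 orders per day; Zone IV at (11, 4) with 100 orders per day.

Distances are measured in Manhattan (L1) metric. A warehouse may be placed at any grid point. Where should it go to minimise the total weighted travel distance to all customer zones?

Manhattan distance separates: Σwᵢ(|x−xᵢ|+|y−yᵢ|) = Σwᵢ|x−xᵢ| + Σwᵢ|y−yᵢ|, so x and y are optimised independently as 1-D weighted medians.
Total weight W = 290; half = 145.
x-coordinate, sorted with cumulative weight:
  x=1 (Zone I, w=60) cum 60
  x=2 (Zone II, w=70) cum 130
  x=7 (Zone III, w=60) cum 190  ← median
  x=11 (Zone IV, w=100) cum 290
⇒ x* = 7
y-coordinate, sorted with cumulative weight:
  y=4 (Zone IV, w=100) cum 100
  y=7 (Zone III, w=60) cum 160  ← median
  y=9 (Zone II, w=70) cum 230
  y=12 (Zone I, w=60) cum 290
⇒ y* = 7

(7, 7)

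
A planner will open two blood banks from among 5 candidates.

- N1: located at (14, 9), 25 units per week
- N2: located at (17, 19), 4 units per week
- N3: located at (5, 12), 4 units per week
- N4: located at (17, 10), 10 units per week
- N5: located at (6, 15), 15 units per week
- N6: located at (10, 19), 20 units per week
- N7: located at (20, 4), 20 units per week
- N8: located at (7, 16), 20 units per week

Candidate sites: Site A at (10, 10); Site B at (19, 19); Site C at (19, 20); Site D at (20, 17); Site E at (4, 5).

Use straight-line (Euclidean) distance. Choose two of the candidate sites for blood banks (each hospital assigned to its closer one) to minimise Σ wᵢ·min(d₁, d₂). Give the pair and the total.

Evaluate every pair (each demand assigned to the nearer of the two):
  {Site A, Site B}: total = 846.1
  {Site A, Site C}: total = 847.0
  {Site A, Site D}: total = 852.5
  {Site A, Site E}: total = 883.7
  {Site D, Site E}: total = 1213.8
  {Site B, Site E}: total = 1259.4
  {Site B, Site D}: total = 1288.2
  {Site C, Site E}: total = 1291.2
  {Site C, Site D}: total = 1301.4
  {Site B, Site C}: total = 1374.4
Best pair: {Site A, Site B} with total 846.1.

{Site A, Site B}, total 846.1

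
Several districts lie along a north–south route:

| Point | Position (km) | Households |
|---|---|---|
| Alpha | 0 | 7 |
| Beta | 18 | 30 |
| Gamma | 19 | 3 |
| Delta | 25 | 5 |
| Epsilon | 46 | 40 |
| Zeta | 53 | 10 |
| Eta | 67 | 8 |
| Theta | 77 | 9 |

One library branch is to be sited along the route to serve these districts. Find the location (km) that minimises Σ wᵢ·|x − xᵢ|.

x = 46

For a sum of weighted absolute distances on a line, the optimum is the weighted median (not the mean). Total weight W = 112; half-weight = 56.
Sort by position and accumulate weight:
  km 0 (Alpha, w=7) → cum 7
  km 18 (Beta, w=30) → cum 37
  km 19 (Gamma, w=3) → cum 40
  km 25 (Delta, w=5) → cum 45
  km 46 (Epsilon, w=40) → cum 85  ≥ 56 → median here
  km 53 (Zeta, w=10) → cum 95
  km 67 (Eta, w=8) → cum 103
  km 77 (Theta, w=9) → cum 112
Optimal location: km 46.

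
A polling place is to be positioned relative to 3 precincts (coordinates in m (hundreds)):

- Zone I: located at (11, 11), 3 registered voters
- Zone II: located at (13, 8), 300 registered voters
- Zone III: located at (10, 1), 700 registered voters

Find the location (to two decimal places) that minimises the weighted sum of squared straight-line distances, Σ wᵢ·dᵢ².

(10.90, 3.12)

The minimiser of Σwᵢ‖p−pᵢ‖² is the weighted centroid p* = (Σwᵢpᵢ)/(Σwᵢ).
Σwᵢ = 1003.
Σwᵢxᵢ = 3·11 + 300·13 + 700·10 = 10933.
Σwᵢyᵢ = 3·11 + 300·8 + 700·1 = 3133.
x* = 10933/1003 = 10.90, y* = 3133/1003 = 3.12.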